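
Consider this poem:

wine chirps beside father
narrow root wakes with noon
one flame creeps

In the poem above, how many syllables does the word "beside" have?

2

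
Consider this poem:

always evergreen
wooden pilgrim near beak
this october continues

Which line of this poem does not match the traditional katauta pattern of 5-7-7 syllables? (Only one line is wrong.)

The second line

Line 1: always (2), evergreen (3) → 5 ✓
Line 2: wooden (2), pilgrim (2), near (1), beak (1) → 6 (expected 7)
Line 3: this (1), october (3), continues (3) → 7 ✓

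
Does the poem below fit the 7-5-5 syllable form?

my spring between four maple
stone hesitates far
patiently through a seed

No

Line 1: my(1) + spring(1) + between(2) + four(1) + maple(2) = 7 ✓
Line 2: stone(1) + hesitates(3) + far(1) = 5 ✓
Line 3: patiently(3) + through(1) + a(1) + seed(1) = 6 (expected 5)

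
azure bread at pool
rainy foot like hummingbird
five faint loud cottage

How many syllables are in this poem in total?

17

Line 1: "azure bread at pool": 2+1+1+1 = 5
Line 2: "rainy foot like hummingbird": 2+1+1+3 = 7
Line 3: "five faint loud cottage": 1+1+1+2 = 5
Total: 5 + 7 + 5 = 17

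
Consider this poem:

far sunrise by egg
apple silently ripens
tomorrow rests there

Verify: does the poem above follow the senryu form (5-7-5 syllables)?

Yes

Line 1: "far sunrise by egg": 1+2+1+1 = 5 ✓
Line 2: "apple silently ripens": 2+3+2 = 7 ✓
Line 3: "tomorrow rests there": 3+1+1 = 5 ✓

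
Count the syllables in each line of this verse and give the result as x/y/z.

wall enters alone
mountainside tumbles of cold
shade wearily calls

5/7/5

Line 1: wall(1) + enters(2) + alone(2) = 5
Line 2: mountainside(3) + tumbles(2) + of(1) + cold(1) = 7
Line 3: shade(1) + wearily(3) + calls(1) = 5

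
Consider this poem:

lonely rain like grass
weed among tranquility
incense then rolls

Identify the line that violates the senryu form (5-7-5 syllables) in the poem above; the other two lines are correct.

Line 1: lonely (2), rain (1), like (1), grass (1) → 5 ✓
Line 2: weed (1), among (2), tranquility (4) → 7 ✓
Line 3: incense (2), then (1), rolls (1) → 4 (expected 5)

Line 3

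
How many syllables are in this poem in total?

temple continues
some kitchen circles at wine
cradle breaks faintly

17

Line 1: temple (2), continues (3) → 5
Line 2: some (1), kitchen (2), circles (2), at (1), wine (1) → 7
Line 3: cradle (2), breaks (1), faintly (2) → 5
Total: 5 + 7 + 5 = 17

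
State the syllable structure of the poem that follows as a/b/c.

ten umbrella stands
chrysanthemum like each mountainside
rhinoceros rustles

Line 1: ten (1), umbrella (3), stands (1) → 5
Line 2: chrysanthemum (4), like (1), each (1), mountainside (3) → 9
Line 3: rhinoceros (4), rustles (2) → 6

5/9/6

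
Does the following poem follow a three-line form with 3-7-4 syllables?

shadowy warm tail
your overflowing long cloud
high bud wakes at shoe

Line 1: shadowy (3), warm (1), tail (1) → 5 (expected 3)
Line 2: your (1), overflowing (4), long (1), cloud (1) → 7 ✓
Line 3: high (1), bud (1), wakes (1), at (1), shoe (1) → 5 (expected 4)

No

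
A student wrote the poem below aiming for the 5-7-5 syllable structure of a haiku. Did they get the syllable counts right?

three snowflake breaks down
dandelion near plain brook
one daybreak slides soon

Yes

Line 1: three (1), snowflake (2), breaks (1), down (1) → 5 ✓
Line 2: dandelion (4), near (1), plain (1), brook (1) → 7 ✓
Line 3: one (1), daybreak (2), slides (1), soon (1) → 5 ✓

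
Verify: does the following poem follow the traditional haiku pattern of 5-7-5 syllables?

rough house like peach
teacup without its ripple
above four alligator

Line 1: rough (1), house (1), like (1), peach (1) → 4 (expected 5)
Line 2: teacup (2), without (2), its (1), ripple (2) → 7 ✓
Line 3: above (2), four (1), alligator (4) → 7 (expected 5)

No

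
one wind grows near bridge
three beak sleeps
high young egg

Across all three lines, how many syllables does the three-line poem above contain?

11

Line 1: one (1), wind (1), grows (1), near (1), bridge (1) → 5
Line 2: three (1), beak (1), sleeps (1) → 3
Line 3: high (1), young (1), egg (1) → 3
Total: 5 + 3 + 3 = 11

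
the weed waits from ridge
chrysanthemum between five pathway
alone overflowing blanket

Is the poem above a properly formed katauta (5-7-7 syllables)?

Line 1: the(1) + weed(1) + waits(1) + from(1) + ridge(1) = 5 ✓
Line 2: chrysanthemum(4) + between(2) + five(1) + pathway(2) = 9 (expected 7)
Line 3: alone(2) + overflowing(4) + blanket(2) = 8 (expected 7)

No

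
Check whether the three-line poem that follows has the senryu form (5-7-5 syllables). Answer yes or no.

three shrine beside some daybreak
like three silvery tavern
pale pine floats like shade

No

Line 1: "three shrine beside some daybreak": 1+1+2+1+2 = 7 (expected 5)
Line 2: "like three silvery tavern": 1+1+3+2 = 7 ✓
Line 3: "pale pine floats like shade": 1+1+1+1+1 = 5 ✓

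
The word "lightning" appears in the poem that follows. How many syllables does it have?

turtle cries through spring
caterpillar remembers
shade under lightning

2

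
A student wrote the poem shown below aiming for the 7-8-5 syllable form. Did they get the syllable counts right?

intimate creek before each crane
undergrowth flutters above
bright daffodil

Line 1: intimate(3) + creek(1) + before(2) + each(1) + crane(1) = 8 (expected 7)
Line 2: undergrowth(3) + flutters(2) + above(2) = 7 (expected 8)
Line 3: bright(1) + daffodil(3) = 4 (expected 5)

No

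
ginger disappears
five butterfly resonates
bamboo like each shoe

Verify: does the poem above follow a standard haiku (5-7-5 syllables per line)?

Line 1: "ginger disappears": 2+3 = 5 ✓
Line 2: "five butterfly resonates": 1+3+3 = 7 ✓
Line 3: "bamboo like each shoe": 2+1+1+1 = 5 ✓

Yes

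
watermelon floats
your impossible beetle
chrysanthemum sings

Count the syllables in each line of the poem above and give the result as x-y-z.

Line 1: watermelon(4) + floats(1) = 5
Line 2: your(1) + impossible(4) + beetle(2) = 7
Line 3: chrysanthemum(4) + sings(1) = 5

5-7-5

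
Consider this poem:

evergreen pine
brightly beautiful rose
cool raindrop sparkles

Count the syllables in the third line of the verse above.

5

The third line: cool(1) + raindrop(2) + sparkles(2) = 5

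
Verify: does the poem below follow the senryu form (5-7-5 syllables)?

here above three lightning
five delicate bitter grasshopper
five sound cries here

Line 1: here (1), above (2), three (1), lightning (2) → 6 (expected 5)
Line 2: five (1), delicate (3), bitter (2), grasshopper (3) → 9 (expected 7)
Line 3: five (1), sound (1), cries (1), here (1) → 4 (expected 5)

No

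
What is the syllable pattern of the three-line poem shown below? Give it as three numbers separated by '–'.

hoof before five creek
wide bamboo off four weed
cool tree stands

5–6–3

Line 1: hoof(1) + before(2) + five(1) + creek(1) = 5
Line 2: wide(1) + bamboo(2) + off(1) + four(1) + weed(1) = 6
Line 3: cool(1) + tree(1) + stands(1) = 3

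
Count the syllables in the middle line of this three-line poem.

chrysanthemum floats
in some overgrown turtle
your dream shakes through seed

7

The middle line: "in some overgrown turtle": 1+1+3+2 = 7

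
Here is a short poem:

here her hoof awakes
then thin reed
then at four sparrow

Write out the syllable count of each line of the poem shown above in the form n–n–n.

Line 1: here(1) + her(1) + hoof(1) + awakes(2) = 5
Line 2: then(1) + thin(1) + reed(1) = 3
Line 3: then(1) + at(1) + four(1) + sparrow(2) = 5

5–3–5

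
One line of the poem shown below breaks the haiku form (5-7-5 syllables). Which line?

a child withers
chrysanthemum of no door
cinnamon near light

Line 1

Line 1: "a child withers": 1+1+2 = 4 (expected 5)
Line 2: "chrysanthemum of no door": 4+1+1+1 = 7 ✓
Line 3: "cinnamon near light": 3+1+1 = 5 ✓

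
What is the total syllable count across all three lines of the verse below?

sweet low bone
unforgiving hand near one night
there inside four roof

16

Line 1: "sweet low bone": 1+1+1 = 3
Line 2: "unforgiving hand near one night": 4+1+1+1+1 = 8
Line 3: "there inside four roof": 1+2+1+1 = 5
Total: 3 + 8 + 5 = 16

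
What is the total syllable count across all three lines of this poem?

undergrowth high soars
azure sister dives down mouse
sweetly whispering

Line 1: undergrowth (3), high (1), soars (1) → 5
Line 2: azure (2), sister (2), dives (1), down (1), mouse (1) → 7
Line 3: sweetly (2), whispering (3) → 5
Total: 5 + 7 + 5 = 17

17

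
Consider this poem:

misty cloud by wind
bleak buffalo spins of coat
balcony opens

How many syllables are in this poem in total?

17

Line 1: "misty cloud by wind": 2+1+1+1 = 5
Line 2: "bleak buffalo spins of coat": 1+3+1+1+1 = 7
Line 3: "balcony opens": 3+2 = 5
Total: 5 + 7 + 5 = 17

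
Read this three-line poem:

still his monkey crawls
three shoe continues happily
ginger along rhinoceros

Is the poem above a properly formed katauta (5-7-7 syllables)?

Line 1: "still his monkey crawls": 1+1+2+1 = 5 ✓
Line 2: "three shoe continues happily": 1+1+3+3 = 8 (expected 7)
Line 3: "ginger along rhinoceros": 2+2+4 = 8 (expected 7)

No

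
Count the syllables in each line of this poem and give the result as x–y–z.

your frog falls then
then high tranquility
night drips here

Line 1: your (1), frog (1), falls (1), then (1) → 4
Line 2: then (1), high (1), tranquility (4) → 6
Line 3: night (1), drips (1), here (1) → 3

4–6–3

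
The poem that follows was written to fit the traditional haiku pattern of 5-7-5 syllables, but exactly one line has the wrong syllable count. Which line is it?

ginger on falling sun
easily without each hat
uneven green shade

The first line

Line 1: "ginger on falling sun": 2+1+2+1 = 6 (expected 5)
Line 2: "easily without each hat": 3+2+1+1 = 7 ✓
Line 3: "uneven green shade": 3+1+1 = 5 ✓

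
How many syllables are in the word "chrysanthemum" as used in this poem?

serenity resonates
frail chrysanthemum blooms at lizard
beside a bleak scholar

4

"chrysanthemum" has 4 syllables.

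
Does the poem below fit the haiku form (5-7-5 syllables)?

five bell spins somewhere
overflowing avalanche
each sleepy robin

Line 1: five(1) + bell(1) + spins(1) + somewhere(2) = 5 ✓
Line 2: overflowing(4) + avalanche(3) = 7 ✓
Line 3: each(1) + sleepy(2) + robin(2) = 5 ✓

Yes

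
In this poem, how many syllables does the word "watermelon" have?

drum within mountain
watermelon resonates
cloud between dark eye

"watermelon" has 4 syllables.

4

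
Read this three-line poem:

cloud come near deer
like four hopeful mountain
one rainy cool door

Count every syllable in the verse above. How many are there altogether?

15

Line 1: "cloud come near deer": 1+1+1+1 = 4
Line 2: "like four hopeful mountain": 1+1+2+2 = 6
Line 3: "one rainy cool door": 1+2+1+1 = 5
Total: 4 + 6 + 5 = 15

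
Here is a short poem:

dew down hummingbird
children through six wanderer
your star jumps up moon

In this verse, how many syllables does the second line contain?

The second line: "children through six wanderer": 2+1+1+3 = 7

7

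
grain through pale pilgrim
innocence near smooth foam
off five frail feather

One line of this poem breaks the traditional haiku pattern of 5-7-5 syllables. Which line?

Line 1: "grain through pale pilgrim": 1+1+1+2 = 5 ✓
Line 2: "innocence near smooth foam": 3+1+1+1 = 6 (expected 7)
Line 3: "off five frail feather": 1+1+1+2 = 5 ✓

Line 2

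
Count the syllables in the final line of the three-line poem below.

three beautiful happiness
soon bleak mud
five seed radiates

5

The final line: "five seed radiates": 1+1+3 = 5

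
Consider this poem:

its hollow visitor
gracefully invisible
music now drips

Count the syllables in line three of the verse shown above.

4

Line three: music (2), now (1), drips (1) → 4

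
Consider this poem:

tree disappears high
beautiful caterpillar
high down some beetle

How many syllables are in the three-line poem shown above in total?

Line 1: "tree disappears high": 1+3+1 = 5
Line 2: "beautiful caterpillar": 3+4 = 7
Line 3: "high down some beetle": 1+1+1+2 = 5
Total: 5 + 7 + 5 = 17

17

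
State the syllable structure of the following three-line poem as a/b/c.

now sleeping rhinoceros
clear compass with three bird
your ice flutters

7/6/4

Line 1: now (1), sleeping (2), rhinoceros (4) → 7
Line 2: clear (1), compass (2), with (1), three (1), bird (1) → 6
Line 3: your (1), ice (1), flutters (2) → 4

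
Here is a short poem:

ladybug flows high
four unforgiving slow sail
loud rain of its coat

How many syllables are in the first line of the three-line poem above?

The first line: ladybug(3) + flows(1) + high(1) = 5

5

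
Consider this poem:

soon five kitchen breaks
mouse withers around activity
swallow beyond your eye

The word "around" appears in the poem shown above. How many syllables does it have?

2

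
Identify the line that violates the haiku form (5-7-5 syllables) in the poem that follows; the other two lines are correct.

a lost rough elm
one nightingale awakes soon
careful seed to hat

Line 1: a (1), lost (1), rough (1), elm (1) → 4 (expected 5)
Line 2: one (1), nightingale (3), awakes (2), soon (1) → 7 ✓
Line 3: careful (2), seed (1), to (1), hat (1) → 5 ✓

The first line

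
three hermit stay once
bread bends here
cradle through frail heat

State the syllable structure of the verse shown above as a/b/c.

5/3/5

Line 1: three(1) + hermit(2) + stay(1) + once(1) = 5
Line 2: bread(1) + bends(1) + here(1) = 3
Line 3: cradle(2) + through(1) + frail(1) + heat(1) = 5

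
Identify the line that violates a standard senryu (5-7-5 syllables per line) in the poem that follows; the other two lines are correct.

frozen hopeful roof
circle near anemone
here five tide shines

Line 1: "frozen hopeful roof": 2+2+1 = 5 ✓
Line 2: "circle near anemone": 2+1+4 = 7 ✓
Line 3: "here five tide shines": 1+1+1+1 = 4 (expected 5)

Line 3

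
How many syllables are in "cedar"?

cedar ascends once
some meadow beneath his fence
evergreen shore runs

2

"cedar" has 2 syllables.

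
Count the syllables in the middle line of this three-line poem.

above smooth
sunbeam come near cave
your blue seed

The middle line: sunbeam(2) + come(1) + near(1) + cave(1) = 5

5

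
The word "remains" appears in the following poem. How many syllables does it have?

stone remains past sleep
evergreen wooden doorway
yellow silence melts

2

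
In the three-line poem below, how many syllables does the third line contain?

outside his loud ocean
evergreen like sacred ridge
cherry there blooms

4

The third line: cherry (2), there (1), blooms (1) → 4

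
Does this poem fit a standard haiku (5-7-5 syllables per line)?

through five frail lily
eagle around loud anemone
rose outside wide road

No

Line 1: through(1) + five(1) + frail(1) + lily(2) = 5 ✓
Line 2: eagle(2) + around(2) + loud(1) + anemone(4) = 9 (expected 7)
Line 3: rose(1) + outside(2) + wide(1) + road(1) = 5 ✓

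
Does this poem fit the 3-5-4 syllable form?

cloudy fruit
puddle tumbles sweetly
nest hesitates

Line 1: "cloudy fruit": 2+1 = 3 ✓
Line 2: "puddle tumbles sweetly": 2+2+2 = 6 (expected 5)
Line 3: "nest hesitates": 1+3 = 4 ✓

No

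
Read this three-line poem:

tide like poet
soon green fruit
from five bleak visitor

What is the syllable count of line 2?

3

Line 2: soon(1) + green(1) + fruit(1) = 3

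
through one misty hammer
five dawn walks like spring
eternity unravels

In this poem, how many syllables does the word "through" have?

1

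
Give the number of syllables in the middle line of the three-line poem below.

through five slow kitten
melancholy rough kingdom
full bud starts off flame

7

The middle line: melancholy(4) + rough(1) + kingdom(2) = 7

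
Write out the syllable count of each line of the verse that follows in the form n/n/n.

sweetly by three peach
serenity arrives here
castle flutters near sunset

5/7/7

Line 1: "sweetly by three peach": 2+1+1+1 = 5
Line 2: "serenity arrives here": 4+2+1 = 7
Line 3: "castle flutters near sunset": 2+2+1+2 = 7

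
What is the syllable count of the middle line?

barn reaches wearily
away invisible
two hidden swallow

6

The middle line: away(2) + invisible(4) = 6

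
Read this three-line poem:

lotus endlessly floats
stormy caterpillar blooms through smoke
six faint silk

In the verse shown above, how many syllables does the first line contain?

6

The first line: "lotus endlessly floats": 2+3+1 = 6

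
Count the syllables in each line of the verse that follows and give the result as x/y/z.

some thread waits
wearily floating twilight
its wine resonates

3/7/5

Line 1: some(1) + thread(1) + waits(1) = 3
Line 2: wearily(3) + floating(2) + twilight(2) = 7
Line 3: its(1) + wine(1) + resonates(3) = 5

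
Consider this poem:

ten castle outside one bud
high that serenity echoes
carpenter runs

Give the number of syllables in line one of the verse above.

Line one: ten (1), castle (2), outside (2), one (1), bud (1) → 7

7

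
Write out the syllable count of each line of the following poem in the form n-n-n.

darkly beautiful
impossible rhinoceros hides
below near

Line 1: darkly(2) + beautiful(3) = 5
Line 2: impossible(4) + rhinoceros(4) + hides(1) = 9
Line 3: below(2) + near(1) = 3

5-9-3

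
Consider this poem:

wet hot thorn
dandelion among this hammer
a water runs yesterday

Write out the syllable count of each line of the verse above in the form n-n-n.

3-9-7

Line 1: wet (1), hot (1), thorn (1) → 3
Line 2: dandelion (4), among (2), this (1), hammer (2) → 9
Line 3: a (1), water (2), runs (1), yesterday (3) → 7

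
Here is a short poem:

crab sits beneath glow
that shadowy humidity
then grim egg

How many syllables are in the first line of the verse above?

5

The first line: crab(1) + sits(1) + beneath(2) + glow(1) = 5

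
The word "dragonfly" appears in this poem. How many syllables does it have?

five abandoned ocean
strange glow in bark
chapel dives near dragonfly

3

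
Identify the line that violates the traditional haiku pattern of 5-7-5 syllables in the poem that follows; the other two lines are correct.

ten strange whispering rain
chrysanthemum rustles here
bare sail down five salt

Line 1: ten (1), strange (1), whispering (3), rain (1) → 6 (expected 5)
Line 2: chrysanthemum (4), rustles (2), here (1) → 7 ✓
Line 3: bare (1), sail (1), down (1), five (1), salt (1) → 5 ✓

Line 1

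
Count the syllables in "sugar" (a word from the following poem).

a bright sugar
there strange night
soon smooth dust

2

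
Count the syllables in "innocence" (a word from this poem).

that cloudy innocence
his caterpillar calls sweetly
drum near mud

3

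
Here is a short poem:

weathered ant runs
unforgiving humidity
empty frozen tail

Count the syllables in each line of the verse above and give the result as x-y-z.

Line 1: weathered(2) + ant(1) + runs(1) = 4
Line 2: unforgiving(4) + humidity(4) = 8
Line 3: empty(2) + frozen(2) + tail(1) = 5

4-8-5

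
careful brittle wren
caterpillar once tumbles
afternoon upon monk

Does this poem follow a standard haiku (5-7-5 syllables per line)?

Line 1: careful(2) + brittle(2) + wren(1) = 5 ✓
Line 2: caterpillar(4) + once(1) + tumbles(2) = 7 ✓
Line 3: afternoon(3) + upon(2) + monk(1) = 6 (expected 5)

No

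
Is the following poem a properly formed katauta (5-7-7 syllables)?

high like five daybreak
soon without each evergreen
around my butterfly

Line 1: high(1) + like(1) + five(1) + daybreak(2) = 5 ✓
Line 2: soon(1) + without(2) + each(1) + evergreen(3) = 7 ✓
Line 3: around(2) + my(1) + butterfly(3) = 6 (expected 7)

No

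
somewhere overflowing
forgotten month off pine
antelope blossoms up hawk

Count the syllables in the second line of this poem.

The second line: "forgotten month off pine": 3+1+1+1 = 6

6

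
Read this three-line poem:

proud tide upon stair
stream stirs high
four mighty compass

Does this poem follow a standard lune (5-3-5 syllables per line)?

Yes

Line 1: proud (1), tide (1), upon (2), stair (1) → 5 ✓
Line 2: stream (1), stirs (1), high (1) → 3 ✓
Line 3: four (1), mighty (2), compass (2) → 5 ✓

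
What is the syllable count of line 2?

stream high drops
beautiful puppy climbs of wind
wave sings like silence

8

Line 2: beautiful(3) + puppy(2) + climbs(1) + of(1) + wind(1) = 8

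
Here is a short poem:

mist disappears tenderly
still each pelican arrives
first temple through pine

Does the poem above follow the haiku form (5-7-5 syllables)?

No

Line 1: mist(1) + disappears(3) + tenderly(3) = 7 (expected 5)
Line 2: still(1) + each(1) + pelican(3) + arrives(2) = 7 ✓
Line 3: first(1) + temple(2) + through(1) + pine(1) = 5 ✓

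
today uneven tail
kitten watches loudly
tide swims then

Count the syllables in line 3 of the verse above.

3

Line 3: tide (1), swims (1), then (1) → 3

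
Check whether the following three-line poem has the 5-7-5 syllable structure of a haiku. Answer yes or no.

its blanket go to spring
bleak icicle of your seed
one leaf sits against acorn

Line 1: its(1) + blanket(2) + go(1) + to(1) + spring(1) = 6 (expected 5)
Line 2: bleak(1) + icicle(3) + of(1) + your(1) + seed(1) = 7 ✓
Line 3: one(1) + leaf(1) + sits(1) + against(2) + acorn(2) = 7 (expected 5)

No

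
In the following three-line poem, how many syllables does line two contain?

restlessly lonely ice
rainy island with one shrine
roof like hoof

Line two: rainy (2), island (2), with (1), one (1), shrine (1) → 7

7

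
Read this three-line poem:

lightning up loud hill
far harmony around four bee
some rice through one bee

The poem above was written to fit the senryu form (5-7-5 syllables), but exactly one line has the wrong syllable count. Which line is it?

Line 2

Line 1: "lightning up loud hill": 2+1+1+1 = 5 ✓
Line 2: "far harmony around four bee": 1+3+2+1+1 = 8 (expected 7)
Line 3: "some rice through one bee": 1+1+1+1+1 = 5 ✓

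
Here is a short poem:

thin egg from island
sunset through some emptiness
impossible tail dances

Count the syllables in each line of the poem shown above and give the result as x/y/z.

Line 1: thin(1) + egg(1) + from(1) + island(2) = 5
Line 2: sunset(2) + through(1) + some(1) + emptiness(3) = 7
Line 3: impossible(4) + tail(1) + dances(2) = 7

5/7/7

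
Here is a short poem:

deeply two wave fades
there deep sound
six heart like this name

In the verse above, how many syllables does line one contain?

5

Line one: deeply (2), two (1), wave (1), fades (1) → 5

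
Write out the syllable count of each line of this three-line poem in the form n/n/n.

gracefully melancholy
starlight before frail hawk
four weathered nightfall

7/6/5

Line 1: "gracefully melancholy": 3+4 = 7
Line 2: "starlight before frail hawk": 2+2+1+1 = 6
Line 3: "four weathered nightfall": 1+2+2 = 5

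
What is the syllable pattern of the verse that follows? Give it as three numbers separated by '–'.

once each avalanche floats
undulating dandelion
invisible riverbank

Line 1: once(1) + each(1) + avalanche(3) + floats(1) = 6
Line 2: undulating(4) + dandelion(4) = 8
Line 3: invisible(4) + riverbank(3) = 7

6–8–7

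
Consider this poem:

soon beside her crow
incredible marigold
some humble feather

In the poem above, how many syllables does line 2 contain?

7

Line 2: "incredible marigold": 4+3 = 7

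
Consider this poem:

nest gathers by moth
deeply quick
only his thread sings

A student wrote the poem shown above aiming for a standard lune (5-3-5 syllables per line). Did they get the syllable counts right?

Yes

Line 1: nest(1) + gathers(2) + by(1) + moth(1) = 5 ✓
Line 2: deeply(2) + quick(1) = 3 ✓
Line 3: only(2) + his(1) + thread(1) + sings(1) = 5 ✓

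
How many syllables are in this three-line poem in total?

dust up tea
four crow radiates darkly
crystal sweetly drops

15

Line 1: dust (1), up (1), tea (1) → 3
Line 2: four (1), crow (1), radiates (3), darkly (2) → 7
Line 3: crystal (2), sweetly (2), drops (1) → 5
Total: 3 + 7 + 5 = 15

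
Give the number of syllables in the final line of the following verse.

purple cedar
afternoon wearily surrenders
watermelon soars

5

The final line: watermelon(4) + soars(1) = 5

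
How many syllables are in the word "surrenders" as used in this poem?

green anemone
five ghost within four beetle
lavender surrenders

"surrenders" has 3 syllables.

3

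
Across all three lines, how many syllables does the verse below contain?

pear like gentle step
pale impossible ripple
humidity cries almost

19

Line 1: pear(1) + like(1) + gentle(2) + step(1) = 5
Line 2: pale(1) + impossible(4) + ripple(2) = 7
Line 3: humidity(4) + cries(1) + almost(2) = 7
Total: 5 + 7 + 7 = 19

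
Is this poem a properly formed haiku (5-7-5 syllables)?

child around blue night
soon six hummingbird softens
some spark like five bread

Yes

Line 1: child(1) + around(2) + blue(1) + night(1) = 5 ✓
Line 2: soon(1) + six(1) + hummingbird(3) + softens(2) = 7 ✓
Line 3: some(1) + spark(1) + like(1) + five(1) + bread(1) = 5 ✓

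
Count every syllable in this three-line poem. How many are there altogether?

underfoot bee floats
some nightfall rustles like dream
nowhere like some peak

17

Line 1: underfoot(3) + bee(1) + floats(1) = 5
Line 2: some(1) + nightfall(2) + rustles(2) + like(1) + dream(1) = 7
Line 3: nowhere(2) + like(1) + some(1) + peak(1) = 5
Total: 5 + 7 + 5 = 17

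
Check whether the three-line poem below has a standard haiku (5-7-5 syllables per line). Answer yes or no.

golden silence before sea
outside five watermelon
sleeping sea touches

No

Line 1: golden(2) + silence(2) + before(2) + sea(1) = 7 (expected 5)
Line 2: outside(2) + five(1) + watermelon(4) = 7 ✓
Line 3: sleeping(2) + sea(1) + touches(2) = 5 ✓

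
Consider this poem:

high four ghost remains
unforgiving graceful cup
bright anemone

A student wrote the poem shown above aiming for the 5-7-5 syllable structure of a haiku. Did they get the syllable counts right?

Line 1: high(1) + four(1) + ghost(1) + remains(2) = 5 ✓
Line 2: unforgiving(4) + graceful(2) + cup(1) = 7 ✓
Line 3: bright(1) + anemone(4) = 5 ✓

Yes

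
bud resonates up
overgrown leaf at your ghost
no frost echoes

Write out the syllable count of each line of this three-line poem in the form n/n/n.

Line 1: "bud resonates up": 1+3+1 = 5
Line 2: "overgrown leaf at your ghost": 3+1+1+1+1 = 7
Line 3: "no frost echoes": 1+1+2 = 4

5/7/4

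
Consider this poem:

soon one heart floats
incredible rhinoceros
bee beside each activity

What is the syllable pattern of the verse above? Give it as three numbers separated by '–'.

4–8–8

Line 1: soon (1), one (1), heart (1), floats (1) → 4
Line 2: incredible (4), rhinoceros (4) → 8
Line 3: bee (1), beside (2), each (1), activity (4) → 8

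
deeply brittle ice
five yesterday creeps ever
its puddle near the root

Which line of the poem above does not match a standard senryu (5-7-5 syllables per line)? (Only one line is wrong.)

Line 3

Line 1: deeply(2) + brittle(2) + ice(1) = 5 ✓
Line 2: five(1) + yesterday(3) + creeps(1) + ever(2) = 7 ✓
Line 3: its(1) + puddle(2) + near(1) + the(1) + root(1) = 6 (expected 5)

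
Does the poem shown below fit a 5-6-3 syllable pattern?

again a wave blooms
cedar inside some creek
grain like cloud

Yes

Line 1: "again a wave blooms": 2+1+1+1 = 5 ✓
Line 2: "cedar inside some creek": 2+2+1+1 = 6 ✓
Line 3: "grain like cloud": 1+1+1 = 3 ✓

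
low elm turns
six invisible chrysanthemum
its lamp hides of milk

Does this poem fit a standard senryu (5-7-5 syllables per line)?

Line 1: "low elm turns": 1+1+1 = 3 (expected 5)
Line 2: "six invisible chrysanthemum": 1+4+4 = 9 (expected 7)
Line 3: "its lamp hides of milk": 1+1+1+1+1 = 5 ✓

No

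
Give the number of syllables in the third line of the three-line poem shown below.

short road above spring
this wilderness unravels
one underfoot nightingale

7

The third line: one(1) + underfoot(3) + nightingale(3) = 7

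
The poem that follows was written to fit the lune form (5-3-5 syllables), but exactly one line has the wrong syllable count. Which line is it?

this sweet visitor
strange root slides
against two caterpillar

Line 3

Line 1: "this sweet visitor": 1+1+3 = 5 ✓
Line 2: "strange root slides": 1+1+1 = 3 ✓
Line 3: "against two caterpillar": 2+1+4 = 7 (expected 5)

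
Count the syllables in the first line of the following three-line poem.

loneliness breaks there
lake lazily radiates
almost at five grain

5

The first line: "loneliness breaks there": 3+1+1 = 5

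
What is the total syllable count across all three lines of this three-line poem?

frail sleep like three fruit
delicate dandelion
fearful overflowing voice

Line 1: "frail sleep like three fruit": 1+1+1+1+1 = 5
Line 2: "delicate dandelion": 3+4 = 7
Line 3: "fearful overflowing voice": 2+4+1 = 7
Total: 5 + 7 + 7 = 19

19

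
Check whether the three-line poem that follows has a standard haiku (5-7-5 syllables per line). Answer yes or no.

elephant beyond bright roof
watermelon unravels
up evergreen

Line 1: elephant(3) + beyond(2) + bright(1) + roof(1) = 7 (expected 5)
Line 2: watermelon(4) + unravels(3) = 7 ✓
Line 3: up(1) + evergreen(3) = 4 (expected 5)

No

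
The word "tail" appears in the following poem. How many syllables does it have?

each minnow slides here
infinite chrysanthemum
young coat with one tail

1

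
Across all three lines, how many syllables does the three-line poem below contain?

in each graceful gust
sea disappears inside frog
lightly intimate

Line 1: in(1) + each(1) + graceful(2) + gust(1) = 5
Line 2: sea(1) + disappears(3) + inside(2) + frog(1) = 7
Line 3: lightly(2) + intimate(3) = 5
Total: 5 + 7 + 5 = 17

17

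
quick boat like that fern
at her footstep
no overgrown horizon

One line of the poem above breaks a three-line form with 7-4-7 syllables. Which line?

Line 1: quick(1) + boat(1) + like(1) + that(1) + fern(1) = 5 (expected 7)
Line 2: at(1) + her(1) + footstep(2) = 4 ✓
Line 3: no(1) + overgrown(3) + horizon(3) = 7 ✓

The first line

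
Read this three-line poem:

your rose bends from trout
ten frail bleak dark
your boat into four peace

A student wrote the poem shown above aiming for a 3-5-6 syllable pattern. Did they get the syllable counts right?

No

Line 1: your (1), rose (1), bends (1), from (1), trout (1) → 5 (expected 3)
Line 2: ten (1), frail (1), bleak (1), dark (1) → 4 (expected 5)
Line 3: your (1), boat (1), into (2), four (1), peace (1) → 6 ✓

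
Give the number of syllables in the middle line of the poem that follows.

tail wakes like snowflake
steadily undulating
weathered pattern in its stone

7

The middle line: steadily (3), undulating (4) → 7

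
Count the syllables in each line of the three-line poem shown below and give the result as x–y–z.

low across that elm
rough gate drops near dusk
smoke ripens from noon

Line 1: low(1) + across(2) + that(1) + elm(1) = 5
Line 2: rough(1) + gate(1) + drops(1) + near(1) + dusk(1) = 5
Line 3: smoke(1) + ripens(2) + from(1) + noon(1) = 5

5–5–5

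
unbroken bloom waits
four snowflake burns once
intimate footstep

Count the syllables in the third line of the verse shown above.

The third line: "intimate footstep": 3+2 = 5

5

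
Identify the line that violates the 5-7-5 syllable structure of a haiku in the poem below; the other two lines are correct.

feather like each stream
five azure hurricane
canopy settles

Line 2

Line 1: feather (2), like (1), each (1), stream (1) → 5 ✓
Line 2: five (1), azure (2), hurricane (3) → 6 (expected 7)
Line 3: canopy (3), settles (2) → 5 ✓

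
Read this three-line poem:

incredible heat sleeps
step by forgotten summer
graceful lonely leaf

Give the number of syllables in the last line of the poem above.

The last line: graceful (2), lonely (2), leaf (1) → 5

5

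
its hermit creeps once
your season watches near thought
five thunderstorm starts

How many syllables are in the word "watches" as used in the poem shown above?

2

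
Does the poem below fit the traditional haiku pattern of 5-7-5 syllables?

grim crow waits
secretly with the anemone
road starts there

Line 1: grim(1) + crow(1) + waits(1) = 3 (expected 5)
Line 2: secretly(3) + with(1) + the(1) + anemone(4) = 9 (expected 7)
Line 3: road(1) + starts(1) + there(1) = 3 (expected 5)

No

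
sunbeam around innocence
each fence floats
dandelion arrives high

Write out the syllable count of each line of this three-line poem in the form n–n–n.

7–3–7

Line 1: "sunbeam around innocence": 2+2+3 = 7
Line 2: "each fence floats": 1+1+1 = 3
Line 3: "dandelion arrives high": 4+2+1 = 7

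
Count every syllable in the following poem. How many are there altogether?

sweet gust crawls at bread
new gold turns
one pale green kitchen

13

Line 1: sweet (1), gust (1), crawls (1), at (1), bread (1) → 5
Line 2: new (1), gold (1), turns (1) → 3
Line 3: one (1), pale (1), green (1), kitchen (2) → 5
Total: 5 + 3 + 5 = 13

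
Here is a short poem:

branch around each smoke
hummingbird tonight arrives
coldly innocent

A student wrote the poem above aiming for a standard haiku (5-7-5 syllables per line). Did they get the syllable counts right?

Yes

Line 1: branch(1) + around(2) + each(1) + smoke(1) = 5 ✓
Line 2: hummingbird(3) + tonight(2) + arrives(2) = 7 ✓
Line 3: coldly(2) + innocent(3) = 5 ✓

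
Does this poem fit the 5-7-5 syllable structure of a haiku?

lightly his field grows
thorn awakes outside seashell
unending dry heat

Yes

Line 1: lightly (2), his (1), field (1), grows (1) → 5 ✓
Line 2: thorn (1), awakes (2), outside (2), seashell (2) → 7 ✓
Line 3: unending (3), dry (1), heat (1) → 5 ✓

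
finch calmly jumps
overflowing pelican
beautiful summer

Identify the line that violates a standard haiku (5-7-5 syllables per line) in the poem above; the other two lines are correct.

Line 1: finch(1) + calmly(2) + jumps(1) = 4 (expected 5)
Line 2: overflowing(4) + pelican(3) = 7 ✓
Line 3: beautiful(3) + summer(2) = 5 ✓

The first line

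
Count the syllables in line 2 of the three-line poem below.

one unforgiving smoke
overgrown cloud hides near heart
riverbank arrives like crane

Line 2: "overgrown cloud hides near heart": 3+1+1+1+1 = 7

7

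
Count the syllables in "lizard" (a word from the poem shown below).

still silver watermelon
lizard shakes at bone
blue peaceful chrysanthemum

"lizard" has 2 syllables.

2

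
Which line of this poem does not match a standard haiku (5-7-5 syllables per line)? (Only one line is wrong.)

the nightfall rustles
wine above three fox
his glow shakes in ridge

Line 1: the (1), nightfall (2), rustles (2) → 5 ✓
Line 2: wine (1), above (2), three (1), fox (1) → 5 (expected 7)
Line 3: his (1), glow (1), shakes (1), in (1), ridge (1) → 5 ✓

The second line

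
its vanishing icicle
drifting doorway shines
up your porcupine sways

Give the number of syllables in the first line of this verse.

7

The first line: its(1) + vanishing(3) + icicle(3) = 7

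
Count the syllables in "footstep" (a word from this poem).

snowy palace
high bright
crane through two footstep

2

"footstep" has 2 syllables.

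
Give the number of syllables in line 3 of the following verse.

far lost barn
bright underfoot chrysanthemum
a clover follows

5

Line 3: a(1) + clover(2) + follows(2) = 5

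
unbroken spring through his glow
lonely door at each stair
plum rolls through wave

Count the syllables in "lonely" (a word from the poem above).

"lonely" has 2 syllables.

2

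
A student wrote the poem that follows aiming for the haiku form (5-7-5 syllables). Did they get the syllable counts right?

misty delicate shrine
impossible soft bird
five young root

No

Line 1: "misty delicate shrine": 2+3+1 = 6 (expected 5)
Line 2: "impossible soft bird": 4+1+1 = 6 (expected 7)
Line 3: "five young root": 1+1+1 = 3 (expected 5)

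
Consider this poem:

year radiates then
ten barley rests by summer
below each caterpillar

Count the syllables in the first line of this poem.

5

The first line: year (1), radiates (3), then (1) → 5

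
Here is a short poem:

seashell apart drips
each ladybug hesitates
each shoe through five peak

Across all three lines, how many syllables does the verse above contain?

Line 1: seashell(2) + apart(2) + drips(1) = 5
Line 2: each(1) + ladybug(3) + hesitates(3) = 7
Line 3: each(1) + shoe(1) + through(1) + five(1) + peak(1) = 5
Total: 5 + 7 + 5 = 17

17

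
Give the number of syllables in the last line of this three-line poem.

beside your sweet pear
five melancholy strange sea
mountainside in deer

The last line: mountainside (3), in (1), deer (1) → 5

5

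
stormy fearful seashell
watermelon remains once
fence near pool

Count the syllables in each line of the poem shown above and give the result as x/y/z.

6/7/3

Line 1: "stormy fearful seashell": 2+2+2 = 6
Line 2: "watermelon remains once": 4+2+1 = 7
Line 3: "fence near pool": 1+1+1 = 3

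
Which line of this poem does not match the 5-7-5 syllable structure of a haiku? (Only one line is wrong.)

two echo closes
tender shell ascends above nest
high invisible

Line 2

Line 1: two (1), echo (2), closes (2) → 5 ✓
Line 2: tender (2), shell (1), ascends (2), above (2), nest (1) → 8 (expected 7)
Line 3: high (1), invisible (4) → 5 ✓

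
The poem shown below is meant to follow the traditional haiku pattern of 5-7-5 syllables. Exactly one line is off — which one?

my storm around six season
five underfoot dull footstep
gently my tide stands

Line 1: my (1), storm (1), around (2), six (1), season (2) → 7 (expected 5)
Line 2: five (1), underfoot (3), dull (1), footstep (2) → 7 ✓
Line 3: gently (2), my (1), tide (1), stands (1) → 5 ✓

Line 1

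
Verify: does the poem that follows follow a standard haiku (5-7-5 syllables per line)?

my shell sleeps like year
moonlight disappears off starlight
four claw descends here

No

Line 1: my (1), shell (1), sleeps (1), like (1), year (1) → 5 ✓
Line 2: moonlight (2), disappears (3), off (1), starlight (2) → 8 (expected 7)
Line 3: four (1), claw (1), descends (2), here (1) → 5 ✓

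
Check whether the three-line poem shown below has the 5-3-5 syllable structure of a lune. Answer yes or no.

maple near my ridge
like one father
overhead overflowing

Line 1: "maple near my ridge": 2+1+1+1 = 5 ✓
Line 2: "like one father": 1+1+2 = 4 (expected 3)
Line 3: "overhead overflowing": 3+4 = 7 (expected 5)

No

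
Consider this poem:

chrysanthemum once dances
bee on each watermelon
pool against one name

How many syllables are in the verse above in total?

Line 1: chrysanthemum (4), once (1), dances (2) → 7
Line 2: bee (1), on (1), each (1), watermelon (4) → 7
Line 3: pool (1), against (2), one (1), name (1) → 5
Total: 7 + 7 + 5 = 19

19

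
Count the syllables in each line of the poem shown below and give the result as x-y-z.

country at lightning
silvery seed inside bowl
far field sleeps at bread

Line 1: country(2) + at(1) + lightning(2) = 5
Line 2: silvery(3) + seed(1) + inside(2) + bowl(1) = 7
Line 3: far(1) + field(1) + sleeps(1) + at(1) + bread(1) = 5

5-7-5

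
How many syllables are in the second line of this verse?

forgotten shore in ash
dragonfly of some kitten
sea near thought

7

The second line: dragonfly (3), of (1), some (1), kitten (2) → 7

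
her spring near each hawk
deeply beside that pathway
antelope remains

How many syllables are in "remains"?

2

"remains" has 2 syllables.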